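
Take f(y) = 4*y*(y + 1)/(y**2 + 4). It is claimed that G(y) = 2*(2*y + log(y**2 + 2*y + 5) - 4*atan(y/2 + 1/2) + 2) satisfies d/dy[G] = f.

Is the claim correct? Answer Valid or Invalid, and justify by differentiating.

d/dy[G] = (4*y**2 + 12*y + 8)/(y**2 + 2*y + 5)
d/dy[G] - f(y) = (-4*y**2 + 28*y + 32)/(y**4 + 2*y**3 + 9*y**2 + 8*y + 20) != 0.

Invalid: d/dy[G] - f = (-4*y**2 + 28*y + 32)/(y**4 + 2*y**3 + 9*y**2 + 8*y + 20), which is not 0.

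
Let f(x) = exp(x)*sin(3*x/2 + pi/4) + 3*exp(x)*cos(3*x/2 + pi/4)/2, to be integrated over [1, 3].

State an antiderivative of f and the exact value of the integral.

f has the shape u'v + uv' for u = exp(x) and v = sin(3*x/2 + pi/4) — it is the derivative of the product u*v.
F(x) = exp(x)*sin(3*x/2 + pi/4) is an antiderivative of f.
Check: d/dx[exp(x)*sin(3*x/2 + pi/4)] = exp(x)*sin(3*x/2 + pi/4) + 3*exp(x)*cos(3*x/2 + pi/4)/2 = f(x).
F(3) = exp(3)*sin(pi/4 + 9/2); F(1) = exp(1)*sin(pi/4 + 3/2).
Integral = F(3) - F(1) = exp(3)*sin(pi/4 + 9/2) - exp(1)*sin(pi/4 + 3/2).

Antiderivative: F(x) = exp(x)*sin(3*x/2 + pi/4); value = exp(3)*sin(pi/4 + 9/2) - exp(1)*sin(pi/4 + 3/2)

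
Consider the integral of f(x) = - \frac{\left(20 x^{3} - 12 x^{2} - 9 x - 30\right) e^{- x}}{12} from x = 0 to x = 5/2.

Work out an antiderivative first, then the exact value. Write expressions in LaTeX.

Recognize the product-rule pattern: f = u'v + uv' with u = \frac{5 x^{3}}{3} + 4 x^{2} + \frac{29 x}{4} + \frac{19}{4}, v = e^{- x}, so integration by parts undoes it.
F(x) = \frac{\left(20 x^{3} + 48 x^{2} + 87 x + 57\right) e^{- x}}{12} is an antiderivative of f.
Check: d/dx[\frac{\left(20 x^{3} + 48 x^{2} + 87 x + 57\right) e^{- x}}{12}] = \frac{\left(- 20 x^{3} + 12 x^{2} + 9 x + 30\right) e^{- x}}{12}, which equals f(x).
F(5/2) = \frac{887}{12 e^{\frac{5}{2}}}; F(0) = \frac{19}{4}.
Integral = F(5/2) - F(0) = - \frac{19}{4} + \frac{887}{12 e^{\frac{5}{2}}}.

Antiderivative: F(x) = \frac{\left(20 x^{3} + 48 x^{2} + 87 x + 57\right) e^{- x}}{12}; value = - \frac{19}{4} + \frac{887}{12 e^{\frac{5}{2}}}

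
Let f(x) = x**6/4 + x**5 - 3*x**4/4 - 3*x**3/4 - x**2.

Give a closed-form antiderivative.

Integrate term by term and add the pieces.
Check: d/dx[x**7/28 + x**6/6 - 3*x**5/20 - 3*x**4/16 - x**3/3] = x**6/4 + x**5 - 3*x**4/4 - 3*x**3/4 - x**2 = f(x).

An antiderivative is F(x) = x**7/28 + x**6/6 - 3*x**5/20 - 3*x**4/16 - x**3/3.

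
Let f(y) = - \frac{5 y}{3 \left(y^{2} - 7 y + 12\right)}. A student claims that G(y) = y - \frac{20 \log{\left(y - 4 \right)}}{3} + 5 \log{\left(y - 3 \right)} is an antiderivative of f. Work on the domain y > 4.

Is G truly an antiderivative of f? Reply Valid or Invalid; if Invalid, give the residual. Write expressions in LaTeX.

d/dy[G] = \frac{3 y^{2} - 26 y + 36}{3 y^{2} - 21 y + 36}
d/dy[G] - f(y) = 1 != 0.

Invalid: d/dy[G] - f = 1, which is not 0.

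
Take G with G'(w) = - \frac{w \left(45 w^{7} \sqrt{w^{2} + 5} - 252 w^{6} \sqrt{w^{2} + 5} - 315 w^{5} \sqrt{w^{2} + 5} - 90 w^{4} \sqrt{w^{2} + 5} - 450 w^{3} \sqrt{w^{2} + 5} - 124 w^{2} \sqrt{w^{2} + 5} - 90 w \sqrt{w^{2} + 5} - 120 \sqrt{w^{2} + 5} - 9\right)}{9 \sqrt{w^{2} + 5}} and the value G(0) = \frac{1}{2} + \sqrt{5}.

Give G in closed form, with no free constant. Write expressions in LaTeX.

G(w) = - \frac{5 w^{9}}{9} + \frac{7 w^{8}}{2} + 5 w^{7} + \frac{5 w^{6}}{3} + 10 w^{5} + \frac{31 w^{4}}{9} + \frac{10 w^{3}}{3} + \frac{20 w^{2}}{3} + \sqrt{w^{2} + 5} + \frac{1}{2}

Differentiate the proposed G(w) back; it has to land on the given G'(w).
A general antiderivative is \sqrt{w^{2} + 5} + \left(- \frac{w^{4}}{3} + 2 w^{3} + 4 w^{2}\right) \left(\frac{5 w^{5}}{3} - \frac{w^{4}}{2} + 2 w^{3} + w^{2} + \frac{5}{3}\right) + C.
The condition gives C = \frac{1}{2} + \sqrt{5} - (\sqrt{5}) = \frac{1}{2}.
So G(w) = - \frac{5 w^{9}}{9} + \frac{7 w^{8}}{2} + 5 w^{7} + \frac{5 w^{6}}{3} + 10 w^{5} + \frac{31 w^{4}}{9} + \frac{10 w^{3}}{3} + \frac{20 w^{2}}{3} + \sqrt{w^{2} + 5} + \frac{1}{2}.
Check: d/dw[- \frac{5 w^{9}}{9} + \frac{7 w^{8}}{2} + 5 w^{7} + \frac{5 w^{6}}{3} + 10 w^{5} + \frac{31 w^{4}}{9} + \frac{10 w^{3}}{3} + \frac{20 w^{2}}{3} + \sqrt{w^{2} + 5} + \frac{1}{2}] = \frac{- 45 w^{8} \sqrt{w^{2} + 5} + 252 w^{7} \sqrt{w^{2} + 5} + 315 w^{6} \sqrt{w^{2} + 5} + 90 w^{5} \sqrt{w^{2} + 5} + 450 w^{4} \sqrt{w^{2} + 5} + 124 w^{3} \sqrt{w^{2} + 5} + 90 w^{2} \sqrt{w^{2} + 5} + 120 w \sqrt{w^{2} + 5} + 9 w}{9 \sqrt{w^{2} + 5}}, which equals G'(w).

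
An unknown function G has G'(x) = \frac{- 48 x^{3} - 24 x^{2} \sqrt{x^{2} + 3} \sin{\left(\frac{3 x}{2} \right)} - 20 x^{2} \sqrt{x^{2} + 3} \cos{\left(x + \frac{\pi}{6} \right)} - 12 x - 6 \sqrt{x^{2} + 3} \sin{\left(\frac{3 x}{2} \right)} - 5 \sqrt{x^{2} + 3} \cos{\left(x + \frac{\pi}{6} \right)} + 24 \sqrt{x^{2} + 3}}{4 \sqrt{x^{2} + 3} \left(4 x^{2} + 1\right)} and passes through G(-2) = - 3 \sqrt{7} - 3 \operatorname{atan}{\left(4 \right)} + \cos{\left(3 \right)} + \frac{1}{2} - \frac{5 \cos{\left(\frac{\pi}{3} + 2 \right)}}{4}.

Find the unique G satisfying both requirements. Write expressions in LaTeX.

G(x) = - 3 \sqrt{x^{2} + 3} - \frac{5 \sin{\left(x + \frac{\pi}{6} \right)}}{4} + \cos{\left(\frac{3 x}{2} \right)} + 3 \operatorname{atan}{\left(2 x \right)} + \frac{1}{2}

Check a candidate G(x) by differentiating: d/dx[G] must match the given G'(x).
A general antiderivative is - 3 \sqrt{x^{2} + 3} - \frac{5 \sin{\left(x + \frac{\pi}{6} \right)}}{4} + \cos{\left(\frac{3 x}{2} \right)} + 3 \operatorname{atan}{\left(2 x \right)} + C.
The condition gives C = - 3 \sqrt{7} - 3 \operatorname{atan}{\left(4 \right)} + \cos{\left(3 \right)} + \frac{1}{2} - \frac{5 \cos{\left(\frac{\pi}{3} + 2 \right)}}{4} - (- 3 \sqrt{7} - 3 \operatorname{atan}{\left(4 \right)} + \cos{\left(3 \right)} - \frac{5 \cos{\left(\frac{\pi}{3} + 2 \right)}}{4}) = \frac{1}{2}.
So G(x) = - 3 \sqrt{x^{2} + 3} - \frac{5 \sin{\left(x + \frac{\pi}{6} \right)}}{4} + \cos{\left(\frac{3 x}{2} \right)} + 3 \operatorname{atan}{\left(2 x \right)} + \frac{1}{2}.
Check: d/dx[- 3 \sqrt{x^{2} + 3} - \frac{5 \sin{\left(x + \frac{\pi}{6} \right)}}{4} + \cos{\left(\frac{3 x}{2} \right)} + 3 \operatorname{atan}{\left(2 x \right)} + \frac{1}{2}] = \frac{- 48 x^{3} - 24 x^{2} \sqrt{x^{2} + 3} \sin{\left(\frac{3 x}{2} \right)} - 20 x^{2} \sqrt{x^{2} + 3} \cos{\left(x + \frac{\pi}{6} \right)} - 12 x - 6 \sqrt{x^{2} + 3} \sin{\left(\frac{3 x}{2} \right)} - 5 \sqrt{x^{2} + 3} \cos{\left(x + \frac{\pi}{6} \right)} + 24 \sqrt{x^{2} + 3}}{16 x^{2} \sqrt{x^{2} + 3} + 4 \sqrt{x^{2} + 3}}, which equals G'(x).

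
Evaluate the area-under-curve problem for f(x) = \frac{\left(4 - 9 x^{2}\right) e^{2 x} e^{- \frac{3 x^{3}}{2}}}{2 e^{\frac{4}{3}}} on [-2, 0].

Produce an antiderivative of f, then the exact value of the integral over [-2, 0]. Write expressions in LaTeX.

Antiderivative: F(x) = \frac{e^{2 x} e^{- \frac{3 x^{3}}{2}}}{e^{\frac{4}{3}}}; value = - e^{\frac{20}{3}} + e^{- \frac{4}{3}}

f matches the chain-rule pattern g'(h)*h' with inner function h(x) = - \frac{3 x^{3}}{2} + 2 x - \frac{4}{3}; substituting u = h(x) collapses the integral.
F(x) = \frac{e^{2 x} e^{- \frac{3 x^{3}}{2}}}{e^{\frac{4}{3}}} is an antiderivative of f.
Check: d/dx[\frac{e^{2 x} e^{- \frac{3 x^{3}}{2}}}{e^{\frac{4}{3}}}] = \frac{\left(- 9 x^{2} e^{2 x} + 4 e^{2 x}\right) e^{- \frac{3 x^{3}}{2}}}{2 e^{\frac{4}{3}}}, which equals f(x).
F(0) = e^{- \frac{4}{3}}; F(-2) = e^{\frac{20}{3}}.
Integral = F(0) - F(-2) = - e^{\frac{20}{3}} + e^{- \frac{4}{3}}.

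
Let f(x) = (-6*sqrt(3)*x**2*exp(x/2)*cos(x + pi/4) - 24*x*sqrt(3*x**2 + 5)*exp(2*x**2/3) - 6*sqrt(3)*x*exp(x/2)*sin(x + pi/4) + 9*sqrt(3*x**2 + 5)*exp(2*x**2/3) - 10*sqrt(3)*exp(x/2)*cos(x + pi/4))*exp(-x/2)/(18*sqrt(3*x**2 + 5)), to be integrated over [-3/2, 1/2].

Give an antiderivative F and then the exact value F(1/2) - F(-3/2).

Whatever form F(x) takes, F'(x) = f(x) is non-negotiable.
F(x) = -sqrt(x**2 + 5/3)*sin(x + pi/4)/3 - exp(-x/2)*exp(2*x**2/3) is an antiderivative of f.
Check: d/dx[-sqrt(x**2 + 5/3)*sin(x + pi/4)/3 - exp(-x/2)*exp(2*x**2/3)] = sqrt(3)*(-6*x**2*exp(x/2)*cos(x + pi/4) - 8*sqrt(3)*x*sqrt(3*x**2 + 5)*exp(2*x**2/3) - 6*x*exp(x/2)*sin(x + pi/4) + 3*sqrt(3)*sqrt(3*x**2 + 5)*exp(2*x**2/3) - 10*exp(x/2)*cos(x + pi/4))*exp(-x/2)/(18*sqrt(3*x**2 + 5)), which equals f(x).
F(1/2) = -exp(-1/12) - sqrt(69)*sin(1/2 + pi/4)/18; F(-3/2) = -exp(9/4) - sqrt(141)*cos(pi/4 + 3/2)/18.
Integral = F(1/2) - F(-3/2) = -exp(-1/12) - sqrt(69)*sin(1/2 + pi/4)/18 + sqrt(141)*cos(pi/4 + 3/2)/18 + exp(9/4).

Antiderivative: F(x) = -sqrt(x**2 + 5/3)*sin(x + pi/4)/3 - exp(-x/2)*exp(2*x**2/3); value = -exp(-1/12) - sqrt(69)*sin(1/2 + pi/4)/18 + sqrt(141)*cos(pi/4 + 3/2)/18 + exp(9/4)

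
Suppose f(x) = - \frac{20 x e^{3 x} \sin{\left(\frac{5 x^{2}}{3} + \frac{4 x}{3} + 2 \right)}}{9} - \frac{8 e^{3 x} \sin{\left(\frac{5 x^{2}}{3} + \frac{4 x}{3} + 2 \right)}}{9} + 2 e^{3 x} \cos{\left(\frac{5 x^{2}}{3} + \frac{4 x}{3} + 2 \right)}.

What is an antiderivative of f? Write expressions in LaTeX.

An antiderivative is F(x) = \frac{2 e^{3 x} \cos{\left(\frac{5 x^{2}}{3} + \frac{4 x}{3} + 2 \right)}}{3}.

f has the shape u'v + uv' for u = \frac{2 \cos{\left(\frac{5 x^{2}}{3} + \frac{4 x}{3} + 2 \right)}}{3} and v = e^{3 x} — it is the derivative of the product u*v.
Check: d/dx[\frac{2 e^{3 x} \cos{\left(\frac{5 x^{2}}{3} + \frac{4 x}{3} + 2 \right)}}{3}] = - \frac{20 x e^{3 x} \sin{\left(\frac{5 x^{2}}{3} + \frac{4 x}{3} + 2 \right)}}{9} - \frac{8 e^{3 x} \sin{\left(\frac{5 x^{2}}{3} + \frac{4 x}{3} + 2 \right)}}{9} + 2 e^{3 x} \cos{\left(\frac{5 x^{2}}{3} + \frac{4 x}{3} + 2 \right)} = f(x).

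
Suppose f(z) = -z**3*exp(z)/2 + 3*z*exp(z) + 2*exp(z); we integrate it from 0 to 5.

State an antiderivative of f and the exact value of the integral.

Antiderivative: F(z) = -z**3*exp(z)/2 + 3*z**2*exp(z)/2 + 2*exp(z); value = -23*exp(5) - 2

Recognize the product-rule pattern: f = u'v + uv' with u = -z**3/2 + 3*z**2/2 + 2, v = exp(z), so integration by parts undoes it.
F(z) = -z**3*exp(z)/2 + 3*z**2*exp(z)/2 + 2*exp(z) is an antiderivative of f.
Check: d/dz[-z**3*exp(z)/2 + 3*z**2*exp(z)/2 + 2*exp(z)] = -z**3*exp(z)/2 + 3*z*exp(z) + 2*exp(z) = f(z).
F(5) = -23*exp(5); F(0) = 2.
Integral = F(5) - F(0) = -23*exp(5) - 2.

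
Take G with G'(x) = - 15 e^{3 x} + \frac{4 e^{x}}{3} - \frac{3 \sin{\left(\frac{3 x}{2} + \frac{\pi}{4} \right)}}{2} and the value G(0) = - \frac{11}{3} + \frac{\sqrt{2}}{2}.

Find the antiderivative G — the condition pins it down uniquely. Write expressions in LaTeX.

G(x) = - 5 e^{3 x} + \frac{4 e^{x}}{3} + \cos{\left(\frac{3 x}{2} + \frac{\pi}{4} \right)}

Integrate term by term and add the pieces.
A general antiderivative is - 5 e^{3 x} + \frac{4 e^{x}}{3} + \cos{\left(\frac{3 x}{2} + \frac{\pi}{4} \right)} + C.
The condition gives C = - \frac{11}{3} + \frac{\sqrt{2}}{2} - (- \frac{11}{3} + \frac{\sqrt{2}}{2}) = 0.
So G(x) = - 5 e^{3 x} + \frac{4 e^{x}}{3} + \cos{\left(\frac{3 x}{2} + \frac{\pi}{4} \right)}.
Check: d/dx[- 5 e^{3 x} + \frac{4 e^{x}}{3} + \cos{\left(\frac{3 x}{2} + \frac{\pi}{4} \right)}] = - 15 e^{3 x} + \frac{4 e^{x}}{3} - \frac{3 \sin{\left(\frac{3 x}{2} + \frac{\pi}{4} \right)}}{2} = G'(x).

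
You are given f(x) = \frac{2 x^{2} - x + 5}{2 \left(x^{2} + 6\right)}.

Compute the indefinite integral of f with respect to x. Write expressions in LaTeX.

Differentiate the proposed F(x) back; it has to land on f(x) exactly.
Check: d/dx[x - \frac{\log{\left(x^{2} + 6 \right)}}{4} - \frac{7 \sqrt{6} \operatorname{atan}{\left(\frac{\sqrt{6} x}{6} \right)}}{12}] = \frac{2 x^{2} - x + 5}{2 x^{2} + 12}, which equals f(x).

F(x) = x - \frac{\log{\left(x^{2} + 6 \right)}}{4} - \frac{7 \sqrt{6} \operatorname{atan}{\left(\frac{\sqrt{6} x}{6} \right)}}{12} + C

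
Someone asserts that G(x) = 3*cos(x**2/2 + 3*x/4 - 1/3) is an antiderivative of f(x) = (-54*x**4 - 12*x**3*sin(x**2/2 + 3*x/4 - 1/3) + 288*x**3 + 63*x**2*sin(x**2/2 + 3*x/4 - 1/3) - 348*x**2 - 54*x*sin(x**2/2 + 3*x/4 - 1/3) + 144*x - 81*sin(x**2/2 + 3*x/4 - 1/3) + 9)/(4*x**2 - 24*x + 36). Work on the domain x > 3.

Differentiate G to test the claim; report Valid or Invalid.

d/dx[G] = -3*x*sin(x**2/2 + 3*x/4 - 1/3) - 9*sin(x**2/2 + 3*x/4 - 1/3)/4
d/dx[G] - f(x) = (54*x**4 - 288*x**3 + 348*x**2 - 144*x - 9)/(4*x**2 - 24*x + 36) != 0.

Invalid: d/dx[G] - f = (54*x**4 - 288*x**3 + 348*x**2 - 144*x - 9)/(4*x**2 - 24*x + 36), which is not 0.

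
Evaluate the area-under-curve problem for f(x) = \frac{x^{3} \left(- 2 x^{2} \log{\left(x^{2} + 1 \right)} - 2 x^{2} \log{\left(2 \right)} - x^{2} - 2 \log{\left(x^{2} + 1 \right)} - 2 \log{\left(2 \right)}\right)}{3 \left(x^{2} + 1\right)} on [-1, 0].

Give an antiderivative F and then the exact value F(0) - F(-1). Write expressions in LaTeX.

Recognize the product-rule pattern: f = u'v + uv' with u = - \frac{x^{4}}{6}, v = \log{\left(2 x^{2} + 2 \right)}, so integration by parts undoes it.
F(x) = - \frac{x^{4} \log{\left(2 x^{2} + 2 \right)}}{6} is an antiderivative of f.
Check: d/dx[- \frac{x^{4} \log{\left(2 x^{2} + 2 \right)}}{6}] = \frac{- 2 x^{5} \log{\left(x^{2} + 1 \right)} - 2 x^{5} \log{\left(2 \right)} - x^{5} - 2 x^{3} \log{\left(x^{2} + 1 \right)} - 2 x^{3} \log{\left(2 \right)}}{3 x^{2} + 3}, which equals f(x).
F(0) = 0; F(-1) = - \frac{\log{\left(4 \right)}}{6}.
Integral = F(0) - F(-1) = \frac{\log{\left(4 \right)}}{6}.

Antiderivative: F(x) = - \frac{x^{4} \log{\left(2 x^{2} + 2 \right)}}{6}; value = \frac{\log{\left(4 \right)}}{6}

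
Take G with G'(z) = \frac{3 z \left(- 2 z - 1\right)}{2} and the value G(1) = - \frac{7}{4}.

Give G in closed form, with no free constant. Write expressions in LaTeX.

G(z) = - z^{3} - \frac{3 z^{2}}{4}

The proposed G(z) is checked by its d/dz: the result must match the given G'(z).
A general antiderivative is - z^{3} - \frac{3 z^{2}}{4} + C.
The condition gives C = - \frac{7}{4} - (- \frac{7}{4}) = 0.
So G(z) = - z^{3} - \frac{3 z^{2}}{4}.
Check: d/dz[- z^{3} - \frac{3 z^{2}}{4}] = - 3 z^{2} - \frac{3 z}{2}, which equals G'(z).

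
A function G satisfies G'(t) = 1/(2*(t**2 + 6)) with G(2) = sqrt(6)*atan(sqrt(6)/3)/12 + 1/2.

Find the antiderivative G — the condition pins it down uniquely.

A candidate passes only if d/dt[G] lands on the given G'(t) exactly.
A general antiderivative is sqrt(6)*atan(sqrt(6)*t/6)/12 + C.
The condition gives C = sqrt(6)*atan(sqrt(6)/3)/12 + 1/2 - (sqrt(6)*atan(sqrt(6)/3)/12) = 1/2.
So G(t) = (sqrt(6)*atan(sqrt(6)*t/6) + 6)/12.
Check: d/dt[(sqrt(6)*atan(sqrt(6)*t/6) + 6)/12] = 1/(2*t**2 + 12), which equals G'(t).

G(t) = (sqrt(6)*atan(sqrt(6)*t/6) + 6)/12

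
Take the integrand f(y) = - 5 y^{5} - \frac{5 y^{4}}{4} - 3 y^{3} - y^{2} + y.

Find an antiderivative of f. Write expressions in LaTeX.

Integrate term by term and add the pieces.
Check: d/dy[\frac{y^{2} \left(- 10 y^{4} - 3 y^{3} - 9 y^{2} - 4 y + 6\right)}{12}] = - 5 y^{5} - \frac{5 y^{4}}{4} - 3 y^{3} - y^{2} + y = f(y).

An antiderivative is F(y) = \frac{y^{2} \left(- 10 y^{4} - 3 y^{3} - 9 y^{2} - 4 y + 6\right)}{12}.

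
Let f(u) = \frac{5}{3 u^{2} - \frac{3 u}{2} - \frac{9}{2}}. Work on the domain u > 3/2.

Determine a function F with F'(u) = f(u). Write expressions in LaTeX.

An antiderivative is F(u) = - \frac{2 \left(- \log{\left(u - \frac{3}{2} \right)} + \log{\left(u + 1 \right)}\right)}{3}.

The denominator factors as 3 \left(u + 1\right) \left(2 u - 3\right); partial fractions split f into directly integrable pieces: \frac{4}{3 \left(2 u - 3\right)} - \frac{2}{3 \left(u + 1\right)}.
Check: d/du[- \frac{2 \left(- \log{\left(u - \frac{3}{2} \right)} + \log{\left(u + 1 \right)}\right)}{3}] = \frac{10}{6 u^{2} - 3 u - 9}, which equals f(u).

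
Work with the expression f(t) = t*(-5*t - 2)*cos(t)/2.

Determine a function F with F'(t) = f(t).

Differentiate the proposed F(t) back; it has to land on f(t) exactly.
Check: d/dt[-5*t**2*sin(t)/2 - t*sin(t) - 5*t*cos(t) + 5*sin(t) - cos(t)] = -5*t**2*cos(t)/2 - t*cos(t), which equals f(t).

An antiderivative is F(t) = -5*t**2*sin(t)/2 - t*sin(t) - 5*t*cos(t) + 5*sin(t) - cos(t).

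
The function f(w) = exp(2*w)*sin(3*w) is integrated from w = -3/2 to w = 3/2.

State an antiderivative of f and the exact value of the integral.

Antiderivative: F(w) = 2*exp(2*w)*sin(3*w)/13 - 3*exp(2*w)*cos(3*w)/13; value = 2*exp(3)*sin(9/2)/13 + 2*exp(-3)*sin(9/2)/13 + 3*exp(-3)*cos(9/2)/13 - 3*exp(3)*cos(9/2)/13

A candidate is checked by its d/dw: the result must match f(w).
F(w) = 2*exp(2*w)*sin(3*w)/13 - 3*exp(2*w)*cos(3*w)/13 is an antiderivative of f.
Check: d/dw[2*exp(2*w)*sin(3*w)/13 - 3*exp(2*w)*cos(3*w)/13] = exp(2*w)*sin(3*w) = f(w).
F(3/2) = 2*exp(3)*sin(9/2)/13 - 3*exp(3)*cos(9/2)/13; F(-3/2) = -3*exp(-3)*cos(9/2)/13 - 2*exp(-3)*sin(9/2)/13.
Integral = F(3/2) - F(-3/2) = 2*exp(3)*sin(9/2)/13 + 2*exp(-3)*sin(9/2)/13 + 3*exp(-3)*cos(9/2)/13 - 3*exp(3)*cos(9/2)/13.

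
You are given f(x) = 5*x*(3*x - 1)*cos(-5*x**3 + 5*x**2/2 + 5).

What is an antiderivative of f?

An antiderivative is F(x) = -sin(-5*x**3 + 5*x**2/2 + 5).

The substitution u = -5*x**3 + 5*x**2/2 + 5 works: f is exactly (dF/du)*(du/dx) for that inner function.
Check: d/dx[-sin(-5*x**3 + 5*x**2/2 + 5)] = 15*x**2*cos(-5*x**3 + 5*x**2/2 + 5) - 5*x*cos(-5*x**3 + 5*x**2/2 + 5), which equals f(x).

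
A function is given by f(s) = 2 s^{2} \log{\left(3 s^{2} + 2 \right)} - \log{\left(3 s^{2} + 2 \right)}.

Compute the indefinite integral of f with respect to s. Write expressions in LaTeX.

Integrate term by term and add the pieces.
Check: d/ds[\frac{2 s^{3} \log{\left(3 s^{2} + 2 \right)}}{3} - \frac{4 s^{3}}{9} - s \log{\left(3 s^{2} + 2 \right)} + \frac{26 s}{9} - \frac{26 \sqrt{6} \operatorname{atan}{\left(\frac{\sqrt{6} s}{2} \right)}}{27}] = 2 s^{2} \log{\left(3 s^{2} + 2 \right)} - \log{\left(3 s^{2} + 2 \right)} = f(s).

F(s) = \frac{2 s^{3} \log{\left(3 s^{2} + 2 \right)}}{3} - \frac{4 s^{3}}{9} - s \log{\left(3 s^{2} + 2 \right)} + \frac{26 s}{9} - \frac{26 \sqrt{6} \operatorname{atan}{\left(\frac{\sqrt{6} s}{2} \right)}}{27} + C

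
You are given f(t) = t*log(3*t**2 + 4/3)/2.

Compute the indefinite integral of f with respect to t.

Whatever form F(t) takes, F'(t) = f(t) is non-negotiable.
Check: d/dt[(9*t**2*log(3*t**2 + 4/3) - 9*t**2 + 4*log(9*t**2 + 4))/36] = t*log(3*t**2 + 4/3)/2 = f(t).

F(t) = (9*t**2*log(3*t**2 + 4/3) - 9*t**2 + 4*log(9*t**2 + 4))/36 + C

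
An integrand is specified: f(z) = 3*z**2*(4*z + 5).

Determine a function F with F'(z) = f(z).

Recover f(z) by differentiating a candidate F(z); any mismatch rules it out.
Check: d/dz[z**3*(3*z + 5)] = 12*z**3 + 15*z**2, which equals f(z).

An antiderivative is F(z) = z**3*(3*z + 5).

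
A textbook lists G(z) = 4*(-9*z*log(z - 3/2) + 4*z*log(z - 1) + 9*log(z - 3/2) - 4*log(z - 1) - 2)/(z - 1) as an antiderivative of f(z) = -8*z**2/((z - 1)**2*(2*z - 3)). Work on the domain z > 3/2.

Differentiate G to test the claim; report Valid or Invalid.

Invalid: d/dz[G] - f = -16/(z - 1), which is not 0.

d/dz[G] = (-40*z**2 + 80*z - 48)/(2*z**3 - 7*z**2 + 8*z - 3)
d/dz[G] - f(z) = -16/(z - 1) != 0.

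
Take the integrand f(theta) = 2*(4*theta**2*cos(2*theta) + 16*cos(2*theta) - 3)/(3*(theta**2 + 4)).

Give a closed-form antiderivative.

An antiderivative is F(theta) = 4*sin(2*theta)/3 - atan(theta/2).

Recover f(theta) by differentiating a candidate F(theta); any mismatch rules it out.
Check: d/dtheta[4*sin(2*theta)/3 - atan(theta/2)] = (8*theta**2*cos(2*theta) + 32*cos(2*theta) - 6)/(3*theta**2 + 12), which equals f(theta).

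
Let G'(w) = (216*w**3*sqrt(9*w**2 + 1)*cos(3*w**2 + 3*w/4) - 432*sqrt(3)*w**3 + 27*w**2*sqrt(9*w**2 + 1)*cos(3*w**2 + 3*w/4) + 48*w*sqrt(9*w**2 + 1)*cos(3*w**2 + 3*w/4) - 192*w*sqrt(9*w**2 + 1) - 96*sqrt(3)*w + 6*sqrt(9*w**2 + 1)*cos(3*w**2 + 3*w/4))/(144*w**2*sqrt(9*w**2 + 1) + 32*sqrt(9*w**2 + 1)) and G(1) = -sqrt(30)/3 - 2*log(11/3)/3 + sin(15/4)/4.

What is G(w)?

A first test for any G(w): its w-derivative must equal the given G'(w).
A general antiderivative is -sqrt(3*w**2 + 1/3) - 2*log(3*w**2 + 2/3)/3 + sin(3*w**2 + 3*w/4)/4 + C.
The condition gives C = -sqrt(30)/3 - 2*log(11/3)/3 + sin(15/4)/4 - (-sqrt(30)/3 - 2*log(11/3)/3 + sin(15/4)/4) = 0.
So G(w) = (-4*sqrt(3)*sqrt(9*w**2 + 1) - 8*log(3*w**2 + 2/3) + 3*sin(3*w**2 + 3*w/4))/12.
Check: d/dw[(-4*sqrt(3)*sqrt(9*w**2 + 1) - 8*log(3*w**2 + 2/3) + 3*sin(3*w**2 + 3*w/4))/12] = (216*w**3*sqrt(9*w**2 + 1)*cos(3*w**2 + 3*w/4) - 432*sqrt(3)*w**3 + 27*w**2*sqrt(9*w**2 + 1)*cos(3*w**2 + 3*w/4) + 48*w*sqrt(9*w**2 + 1)*cos(3*w**2 + 3*w/4) - 192*w*sqrt(9*w**2 + 1) - 96*sqrt(3)*w + 6*sqrt(9*w**2 + 1)*cos(3*w**2 + 3*w/4))/(144*w**2*sqrt(9*w**2 + 1) + 32*sqrt(9*w**2 + 1)) = G'(w).

G(w) = (-4*sqrt(3)*sqrt(9*w**2 + 1) - 8*log(3*w**2 + 2/3) + 3*sin(3*w**2 + 3*w/4))/12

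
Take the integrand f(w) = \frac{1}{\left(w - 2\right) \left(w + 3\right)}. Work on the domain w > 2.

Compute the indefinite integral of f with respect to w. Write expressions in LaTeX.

F(w) = \frac{\log{\left(w - 2 \right)}}{5} - \frac{\log{\left(w + 3 \right)}}{5} + C

Factor the denominator (\left(w - 2\right) \left(w + 3\right)) and decompose: f = - \frac{1}{5 \left(w + 3\right)} + \frac{1}{5 \left(w - 2\right)}; each piece integrates to a log, atan, or power term.
Check: d/dw[\frac{\log{\left(w - 2 \right)}}{5} - \frac{\log{\left(w + 3 \right)}}{5}] = \frac{1}{w^{2} + w - 6}, which equals f(w).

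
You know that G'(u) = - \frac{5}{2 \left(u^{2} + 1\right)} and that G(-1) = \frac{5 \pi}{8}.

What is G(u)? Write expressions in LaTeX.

G(u) = - \frac{5 \operatorname{atan}{\left(u \right)}}{2}

Since d/du undoes antidifferentiation here, G(u) must give back the stated G'(u).
A general antiderivative is - \frac{5 \operatorname{atan}{\left(u \right)}}{2} + C.
The condition gives C = \frac{5 \pi}{8} - (\frac{5 \pi}{8}) = 0.
So G(u) = - \frac{5 \operatorname{atan}{\left(u \right)}}{2}.
Check: d/du[- \frac{5 \operatorname{atan}{\left(u \right)}}{2}] = - \frac{5}{2 u^{2} + 2}, which equals G'(u).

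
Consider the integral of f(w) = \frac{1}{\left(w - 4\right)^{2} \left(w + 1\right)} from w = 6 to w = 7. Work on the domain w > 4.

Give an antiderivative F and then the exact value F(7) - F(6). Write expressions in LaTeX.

Antiderivative: F(w) = - \frac{\log{\left(w - 4 \right)}}{25} + \frac{\log{\left(w + 1 \right)}}{25} - \frac{1}{5 w - 20}; value = - \frac{\log{\left(7 \right)}}{25} - \frac{\log{\left(3 \right)}}{25} + \frac{\log{\left(2 \right)}}{25} + \frac{1}{30} + \frac{\log{\left(8 \right)}}{25}

The denominator factors as \left(w - 4\right)^{2} \left(w + 1\right); partial fractions split f into directly integrable pieces: \frac{1}{25 \left(w + 1\right)} - \frac{1}{25 \left(w - 4\right)} + \frac{1}{5 \left(w - 4\right)^{2}}.
F(w) = - \frac{\log{\left(w - 4 \right)}}{25} + \frac{\log{\left(w + 1 \right)}}{25} - \frac{1}{5 w - 20} is an antiderivative of f.
Check: d/dw[- \frac{\log{\left(w - 4 \right)}}{25} + \frac{\log{\left(w + 1 \right)}}{25} - \frac{1}{5 w - 20}] = \frac{1}{w^{3} - 7 w^{2} + 8 w + 16}, which equals f(w).
F(7) = - \frac{1}{15} - \frac{\log{\left(3 \right)}}{25} + \frac{\log{\left(8 \right)}}{25}; F(6) = - \frac{1}{10} - \frac{\log{\left(2 \right)}}{25} + \frac{\log{\left(7 \right)}}{25}.
Integral = F(7) - F(6) = - \frac{\log{\left(7 \right)}}{25} - \frac{\log{\left(3 \right)}}{25} + \frac{\log{\left(2 \right)}}{25} + \frac{1}{30} + \frac{\log{\left(8 \right)}}{25}.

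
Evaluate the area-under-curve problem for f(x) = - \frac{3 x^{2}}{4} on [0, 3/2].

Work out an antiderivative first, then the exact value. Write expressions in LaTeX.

An antiderivative F(x) passes only if d/dx[F] lands on f(x) exactly.
F(x) = - \frac{x^{3}}{4} is an antiderivative of f.
Check: d/dx[- \frac{x^{3}}{4}] = - \frac{3 x^{2}}{4} = f(x).
F(3/2) = - \frac{27}{32}; F(0) = 0.
Integral = F(3/2) - F(0) = - \frac{27}{32}.

Antiderivative: F(x) = - \frac{x^{3}}{4}; value = - \frac{27}{32}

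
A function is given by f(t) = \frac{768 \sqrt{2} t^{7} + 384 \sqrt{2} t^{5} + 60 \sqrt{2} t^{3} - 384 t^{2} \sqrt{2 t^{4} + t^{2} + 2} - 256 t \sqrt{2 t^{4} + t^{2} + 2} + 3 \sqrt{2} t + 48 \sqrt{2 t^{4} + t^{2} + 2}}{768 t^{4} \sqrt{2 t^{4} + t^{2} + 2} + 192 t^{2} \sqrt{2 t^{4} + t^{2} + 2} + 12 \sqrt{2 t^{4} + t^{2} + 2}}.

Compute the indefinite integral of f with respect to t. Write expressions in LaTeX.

Recover f(t) by differentiating a candidate F(t); any mismatch rules it out.
Check: d/dt[\frac{2 t + \frac{2}{3}}{4 t^{2} + \frac{1}{2}} + \frac{\sqrt{t^{4} + \frac{t^{2}}{2} + 1}}{2}] = \frac{768 \sqrt{2} t^{7} + 384 \sqrt{2} t^{5} + 60 \sqrt{2} t^{3} - 384 t^{2} \sqrt{2 t^{4} + t^{2} + 2} - 256 t \sqrt{2 t^{4} + t^{2} + 2} + 3 \sqrt{2} t + 48 \sqrt{2 t^{4} + t^{2} + 2}}{768 t^{4} \sqrt{2 t^{4} + t^{2} + 2} + 192 t^{2} \sqrt{2 t^{4} + t^{2} + 2} + 12 \sqrt{2 t^{4} + t^{2} + 2}} = f(t).

F(t) = \frac{2 t + \frac{2}{3}}{4 t^{2} + \frac{1}{2}} + \frac{\sqrt{t^{4} + \frac{t^{2}}{2} + 1}}{2} + C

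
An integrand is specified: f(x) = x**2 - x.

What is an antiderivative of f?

An antiderivative is F(x) = x**2*(2*x - 3)/6.

The integrand splits into summands that can be handled one at a time.
Check: d/dx[x**2*(2*x - 3)/6] = x**2 - x = f(x).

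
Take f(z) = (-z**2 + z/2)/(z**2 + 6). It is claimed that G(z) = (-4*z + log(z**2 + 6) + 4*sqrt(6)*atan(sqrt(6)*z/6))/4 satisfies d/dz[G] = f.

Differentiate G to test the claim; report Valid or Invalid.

d/dz[G] = (-2*z**2 + z)/(2*z**2 + 12)
This equals f(z) exactly, so the claim holds.

Valid: G'(z) = f(z).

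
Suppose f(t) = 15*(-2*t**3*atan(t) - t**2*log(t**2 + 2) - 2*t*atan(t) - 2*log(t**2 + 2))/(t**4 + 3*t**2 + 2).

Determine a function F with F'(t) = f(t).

f has the shape u'v + uv' for u = -15*atan(t) and v = log(t**2 + 2) — it is the derivative of the product u*v.
Check: d/dt[-15*log(t**2 + 2)*atan(t)] = (-30*t**3*atan(t) - 15*t**2*log(t**2 + 2) - 30*t*atan(t) - 30*log(t**2 + 2))/(t**4 + 3*t**2 + 2), which equals f(t).

An antiderivative is F(t) = -15*log(t**2 + 2)*atan(t).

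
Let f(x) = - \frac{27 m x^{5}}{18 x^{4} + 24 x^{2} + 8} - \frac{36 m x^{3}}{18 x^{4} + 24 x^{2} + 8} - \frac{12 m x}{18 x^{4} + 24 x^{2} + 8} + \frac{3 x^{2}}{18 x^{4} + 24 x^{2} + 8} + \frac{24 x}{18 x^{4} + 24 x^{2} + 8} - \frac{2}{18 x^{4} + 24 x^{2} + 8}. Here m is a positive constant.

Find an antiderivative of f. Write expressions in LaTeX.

An antiderivative is F(x) = - \frac{3 m x^{2}}{4} + \frac{- \frac{x}{4} - 1}{\frac{3 x^{2}}{2} + 1}.

Integrate term by term and add the pieces.
Check: d/dx[- \frac{3 m x^{2}}{4} + \frac{- \frac{x}{4} - 1}{\frac{3 x^{2}}{2} + 1}] = \frac{- 27 m x^{5} - 36 m x^{3} - 12 m x + 3 x^{2} + 24 x - 2}{18 x^{4} + 24 x^{2} + 8}, which equals f(x).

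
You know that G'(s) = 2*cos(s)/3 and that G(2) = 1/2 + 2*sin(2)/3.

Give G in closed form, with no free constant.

G(s) = (4*sin(s) + 3)/6

Since d/ds undoes antidifferentiation here, G(s) must give back the stated G'(s).
A general antiderivative is 2*sin(s)/3 + C.
The condition gives C = 1/2 + 2*sin(2)/3 - (2*sin(2)/3) = 1/2.
So G(s) = (4*sin(s) + 3)/6.
Check: d/ds[(4*sin(s) + 3)/6] = 2*cos(s)/3 = G'(s).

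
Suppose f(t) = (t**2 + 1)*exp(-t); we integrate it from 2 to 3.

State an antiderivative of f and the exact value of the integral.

Recognize the product-rule pattern: f = u'v + uv' with u = -t**2 - 2*t - 3, v = exp(-t), so integration by parts undoes it.
F(t) = (-t**2 - 2*t - 3)*exp(-t) is an antiderivative of f.
Check: d/dt[(-t**2 - 2*t - 3)*exp(-t)] = (t**2 + 1)*exp(-t) = f(t).
F(3) = -18*exp(-3); F(2) = -11*exp(-2).
Integral = F(3) - F(2) = -18*exp(-3) + 11*exp(-2).

Antiderivative: F(t) = (-t**2 - 2*t - 3)*exp(-t); value = -18*exp(-3) + 11*exp(-2)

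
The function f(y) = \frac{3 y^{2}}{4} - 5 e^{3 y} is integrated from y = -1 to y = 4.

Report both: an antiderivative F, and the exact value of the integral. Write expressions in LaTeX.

Antiderivative: F(y) = \frac{y^{3}}{4} - \frac{5 e^{3 y}}{3}; value = - \frac{5 e^{12}}{3} + \frac{5}{3 e^{3}} + \frac{65}{4}

The integrand splits into summands that can be handled one at a time.
F(y) = \frac{y^{3}}{4} - \frac{5 e^{3 y}}{3} is an antiderivative of f.
Check: d/dy[\frac{y^{3}}{4} - \frac{5 e^{3 y}}{3}] = \frac{3 y^{2}}{4} - 5 e^{3 y} = f(y).
F(4) = 16 - \frac{5 e^{12}}{3}; F(-1) = - \frac{1}{4} - \frac{5}{3 e^{3}}.
Integral = F(4) - F(-1) = - \frac{5 e^{12}}{3} + \frac{5}{3 e^{3}} + \frac{65}{4}.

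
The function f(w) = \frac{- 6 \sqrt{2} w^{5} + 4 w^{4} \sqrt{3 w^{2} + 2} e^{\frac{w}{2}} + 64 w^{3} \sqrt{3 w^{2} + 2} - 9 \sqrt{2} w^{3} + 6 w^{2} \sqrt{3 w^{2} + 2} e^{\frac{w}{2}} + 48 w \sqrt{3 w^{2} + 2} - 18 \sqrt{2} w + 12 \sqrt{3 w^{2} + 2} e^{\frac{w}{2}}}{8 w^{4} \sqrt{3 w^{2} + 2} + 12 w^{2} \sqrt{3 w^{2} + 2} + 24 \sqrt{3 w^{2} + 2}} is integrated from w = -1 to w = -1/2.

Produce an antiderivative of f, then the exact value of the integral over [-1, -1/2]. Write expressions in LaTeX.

A first test for any F(w): its w-derivative must equal f(w) identically.
F(w) = \frac{- \sqrt{2} \sqrt{3 w^{2} + 2} + 4 e^{\frac{w}{2}} + 8 \log{\left(w^{4} + \frac{3 w^{2}}{2} + 3 \right)}}{4} is an antiderivative of f.
Check: d/dw[\frac{- \sqrt{2} \sqrt{3 w^{2} + 2} + 4 e^{\frac{w}{2}} + 8 \log{\left(w^{4} + \frac{3 w^{2}}{2} + 3 \right)}}{4}] = \frac{- 6 \sqrt{2} w^{5} + 4 w^{4} \sqrt{3 w^{2} + 2} e^{\frac{w}{2}} + 64 w^{3} \sqrt{3 w^{2} + 2} - 9 \sqrt{2} w^{3} + 6 w^{2} \sqrt{3 w^{2} + 2} e^{\frac{w}{2}} + 48 w \sqrt{3 w^{2} + 2} - 18 \sqrt{2} w + 12 \sqrt{3 w^{2} + 2} e^{\frac{w}{2}}}{8 w^{4} \sqrt{3 w^{2} + 2} + 12 w^{2} \sqrt{3 w^{2} + 2} + 24 \sqrt{3 w^{2} + 2}} = f(w).
F(-1/2) = - \frac{\sqrt{22}}{8} + e^{- \frac{1}{4}} + 2 \log{\left(\frac{55}{16} \right)}; F(-1) = - \frac{\sqrt{10}}{4} + e^{- \frac{1}{2}} + 2 \log{\left(\frac{11}{2} \right)}.
Integral = F(-1/2) - F(-1) = - 2 \log{\left(\frac{11}{2} \right)} - e^{- \frac{1}{2}} - \frac{\sqrt{22}}{8} + e^{- \frac{1}{4}} + \frac{\sqrt{10}}{4} + 2 \log{\left(\frac{55}{16} \right)}.

Antiderivative: F(w) = \frac{- \sqrt{2} \sqrt{3 w^{2} + 2} + 4 e^{\frac{w}{2}} + 8 \log{\left(w^{4} + \frac{3 w^{2}}{2} + 3 \right)}}{4}; value = - 2 \log{\left(\frac{11}{2} \right)} - e^{- \frac{1}{2}} - \frac{\sqrt{22}}{8} + e^{- \frac{1}{4}} + \frac{\sqrt{10}}{4} + 2 \log{\left(\frac{55}{16} \right)}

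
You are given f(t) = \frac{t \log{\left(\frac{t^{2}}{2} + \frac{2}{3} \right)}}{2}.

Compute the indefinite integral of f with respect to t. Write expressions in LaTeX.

For F(t) to be correct the identity F'(t) - f(t) = 0 must hold.
Check: d/dt[\frac{3 t^{2} \log{\left(\frac{t^{2}}{2} + \frac{2}{3} \right)} - 3 t^{2} + 4 \log{\left(3 t^{2} + 4 \right)}}{12}] = \frac{t \log{\left(3 t^{2} + 4 \right)}}{2} - \frac{t \log{\left(6 \right)}}{2}, which equals f(t).

F(t) = \frac{3 t^{2} \log{\left(\frac{t^{2}}{2} + \frac{2}{3} \right)} - 3 t^{2} + 4 \log{\left(3 t^{2} + 4 \right)}}{12} + C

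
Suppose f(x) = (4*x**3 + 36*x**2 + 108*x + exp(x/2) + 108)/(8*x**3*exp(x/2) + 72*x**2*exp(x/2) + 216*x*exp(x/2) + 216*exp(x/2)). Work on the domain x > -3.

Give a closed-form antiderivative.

A first test for any F(x): its x-derivative must equal f(x) identically.
Check: d/dx[-(16*x**2 + 96*x + exp(x/2) + 144)*exp(-x/2)/(16*(x + 3)**2)] = (4*x**3 + 36*x**2 + 108*x + exp(x/2) + 108)/(8*x**3*exp(x/2) + 72*x**2*exp(x/2) + 216*x*exp(x/2) + 216*exp(x/2)) = f(x).

An antiderivative is F(x) = -(16*x**2 + 96*x + exp(x/2) + 144)*exp(-x/2)/(16*(x + 3)**2).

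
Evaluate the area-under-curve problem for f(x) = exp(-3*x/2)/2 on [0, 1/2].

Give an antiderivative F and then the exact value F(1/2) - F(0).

Antiderivative: F(x) = -exp(-3*x/2)/3; value = 1/3 - exp(-3/4)/3

For F(x) to be correct the identity F'(x) - f(x) = 0 must hold.
F(x) = -exp(-3*x/2)/3 is an antiderivative of f.
Check: d/dx[-exp(-3*x/2)/3] = exp(-3*x/2)/2 = f(x).
F(1/2) = -exp(-3/4)/3; F(0) = -1/3.
Integral = F(1/2) - F(0) = 1/3 - exp(-3/4)/3.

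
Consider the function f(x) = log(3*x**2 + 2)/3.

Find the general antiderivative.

Since d/dx undoes antidifferentiation here, F'(x) = f(x) is required of F(x).
Check: d/dx[(3*x*log(3*x**2 + 2) - 6*x + 2*sqrt(6)*atan(sqrt(6)*x/2))/9] = log(3*x**2 + 2)/3 = f(x).

F(x) = (3*x*log(3*x**2 + 2) - 6*x + 2*sqrt(6)*atan(sqrt(6)*x/2))/9 + C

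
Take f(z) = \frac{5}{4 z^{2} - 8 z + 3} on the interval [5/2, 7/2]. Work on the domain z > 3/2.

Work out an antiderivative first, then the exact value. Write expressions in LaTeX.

Antiderivative: F(z) = - \frac{5 \left(- \log{\left(z - \frac{3}{2} \right)} + \log{\left(z - \frac{1}{2} \right)}\right)}{4}; value = - \frac{5 \log{\left(3 \right)}}{4} + \frac{5 \log{\left(2 \right)}}{2}

The denominator factors as \left(2 z - 3\right) \left(2 z - 1\right); partial fractions split f into directly integrable pieces: - \frac{5}{2 \left(2 z - 1\right)} + \frac{5}{2 \left(2 z - 3\right)}.
F(z) = - \frac{5 \left(- \log{\left(z - \frac{3}{2} \right)} + \log{\left(z - \frac{1}{2} \right)}\right)}{4} is an antiderivative of f.
Check: d/dz[- \frac{5 \left(- \log{\left(z - \frac{3}{2} \right)} + \log{\left(z - \frac{1}{2} \right)}\right)}{4}] = \frac{5}{4 z^{2} - 8 z + 3} = f(z).
F(7/2) = - \frac{5 \log{\left(3 \right)}}{4} + \frac{5 \log{\left(2 \right)}}{4}; F(5/2) = - \frac{5 \log{\left(2 \right)}}{4}.
Integral = F(7/2) - F(5/2) = - \frac{5 \log{\left(3 \right)}}{4} + \frac{5 \log{\left(2 \right)}}{2}.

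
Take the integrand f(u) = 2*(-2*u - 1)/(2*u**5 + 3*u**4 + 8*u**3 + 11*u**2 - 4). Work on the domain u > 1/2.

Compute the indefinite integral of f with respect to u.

The denominator factors as (u + 1)**2*(2*u - 1)*(u**2 + 4); partial fractions split f into directly integrable pieces: 2*(18*u + 77)/(425*(u**2 + 4)) - 64/(153*(2*u - 1)) + 28/(225*(u + 1)) - 2/(15*(u + 1)**2).
Check: d/du[-32*log(u - 1/2)/153 + 28*log(u + 1)/225 + 18*log(u**2 + 4)/425 + 77*atan(u/2)/425 + 2/(15*u + 15)] = (-4*u - 2)/(2*u**5 + 3*u**4 + 8*u**3 + 11*u**2 - 4), which equals f(u).

F(u) = -32*log(u - 1/2)/153 + 28*log(u + 1)/225 + 18*log(u**2 + 4)/425 + 77*atan(u/2)/425 + 2/(15*u + 15) + C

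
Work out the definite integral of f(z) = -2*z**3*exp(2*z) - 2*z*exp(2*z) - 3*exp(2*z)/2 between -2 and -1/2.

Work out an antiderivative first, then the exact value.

f has the shape u'v + uv' for u = -z**3 + 3*z**2/2 - 5*z/2 + 1/2 and v = exp(2*z) — it is the derivative of the product u*v.
F(z) = (-2*z**3 + 3*z**2 - 5*z + 1)*exp(2*z)/2 is an antiderivative of f.
Check: d/dz[(-2*z**3 + 3*z**2 - 5*z + 1)*exp(2*z)/2] = -2*z**3*exp(2*z) - 2*z*exp(2*z) - 3*exp(2*z)/2 = f(z).
F(-1/2) = 9*exp(-1)/4; F(-2) = 39*exp(-4)/2.
Integral = F(-1/2) - F(-2) = -39*exp(-4)/2 + 9*exp(-1)/4.

Antiderivative: F(z) = (-2*z**3 + 3*z**2 - 5*z + 1)*exp(2*z)/2; value = -39*exp(-4)/2 + 9*exp(-1)/4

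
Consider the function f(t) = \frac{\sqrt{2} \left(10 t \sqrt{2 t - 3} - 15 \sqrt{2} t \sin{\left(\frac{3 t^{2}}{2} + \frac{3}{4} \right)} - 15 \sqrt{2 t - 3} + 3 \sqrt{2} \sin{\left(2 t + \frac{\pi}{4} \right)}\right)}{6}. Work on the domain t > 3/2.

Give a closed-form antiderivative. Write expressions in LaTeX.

An antiderivative is F(t) = \frac{4 t^{2} \sqrt{t - \frac{3}{2}}}{3} - 4 t \sqrt{t - \frac{3}{2}} + 3 \sqrt{t - \frac{3}{2}} - \frac{\cos{\left(2 t + \frac{\pi}{4} \right)}}{2} + \frac{5 \cos{\left(\frac{3 t^{2}}{2} + \frac{3}{4} \right)}}{3}.

For F(t) to be correct the identity F'(t) - f(t) = 0 must hold.
Check: d/dt[\frac{4 t^{2} \sqrt{t - \frac{3}{2}}}{3} - 4 t \sqrt{t - \frac{3}{2}} + 3 \sqrt{t - \frac{3}{2}} - \frac{\cos{\left(2 t + \frac{\pi}{4} \right)}}{2} + \frac{5 \cos{\left(\frac{3 t^{2}}{2} + \frac{3}{4} \right)}}{3}] = \frac{\sqrt{2} \left(20 t^{2} - 15 \sqrt{2} t \sqrt{2 t - 3} \sin{\left(\frac{3 t^{2}}{2} + \frac{3}{4} \right)} - 60 t + 3 \sqrt{2} \sqrt{2 t - 3} \sin{\left(2 t + \frac{\pi}{4} \right)} + 45\right)}{6 \sqrt{2 t - 3}}, which equals f(t).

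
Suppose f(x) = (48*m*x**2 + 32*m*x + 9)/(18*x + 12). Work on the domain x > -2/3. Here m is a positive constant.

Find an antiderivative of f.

Whatever form F(x) takes, F'(x) = f(x) is non-negotiable.
Check: d/dx[4*m*x**2/3 + log(3*x + 2)/2] = (48*m*x**2 + 32*m*x + 9)/(18*x + 12) = f(x).

An antiderivative is F(x) = 4*m*x**2/3 + log(3*x + 2)/2.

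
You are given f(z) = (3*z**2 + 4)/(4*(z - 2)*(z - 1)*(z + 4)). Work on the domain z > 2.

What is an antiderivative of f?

An antiderivative is F(z) = 2*log(z - 2)/3 - 7*log(z - 1)/20 + 13*log(z + 4)/30.

Factor the denominator (4*(z - 2)*(z - 1)*(z + 4)) and decompose: f = 13/(30*(z + 4)) - 7/(20*(z - 1)) + 2/(3*(z - 2)); each piece integrates to a log, atan, or power term.
Check: d/dz[2*log(z - 2)/3 - 7*log(z - 1)/20 + 13*log(z + 4)/30] = (3*z**2 + 4)/(4*z**3 + 4*z**2 - 40*z + 32), which equals f(z).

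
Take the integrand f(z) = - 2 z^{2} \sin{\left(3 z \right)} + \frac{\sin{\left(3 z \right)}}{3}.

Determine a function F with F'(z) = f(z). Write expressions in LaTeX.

An antiderivative is F(z) = \frac{2 z^{2} \cos{\left(3 z \right)}}{3} - \frac{4 z \sin{\left(3 z \right)}}{9} - \frac{7 \cos{\left(3 z \right)}}{27}.

Integrate term by term and add the pieces.
Check: d/dz[\frac{2 z^{2} \cos{\left(3 z \right)}}{3} - \frac{4 z \sin{\left(3 z \right)}}{9} - \frac{7 \cos{\left(3 z \right)}}{27}] = - 2 z^{2} \sin{\left(3 z \right)} + \frac{\sin{\left(3 z \right)}}{3} = f(z).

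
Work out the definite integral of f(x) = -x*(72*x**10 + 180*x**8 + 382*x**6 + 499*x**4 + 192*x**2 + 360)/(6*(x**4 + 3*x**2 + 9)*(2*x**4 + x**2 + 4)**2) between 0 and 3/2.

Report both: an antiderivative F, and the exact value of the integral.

Antiderivative: F(x) = -3*log(x**4/3 + x**2 + 3)/4 - 1/(3*(x**4 + x**2/2 + 2)); value = -3*log(111/16)/4 + 33/262 + 3*log(3)/4

Differentiate the proposed F(x) back; it has to land on f(x) exactly.
F(x) = -3*log(x**4/3 + x**2 + 3)/4 - 1/(3*(x**4 + x**2/2 + 2)) is an antiderivative of f.
Check: d/dx[-3*log(x**4/3 + x**2 + 3)/4 - 1/(3*(x**4 + x**2/2 + 2))] = (-72*x**11 - 180*x**9 - 382*x**7 - 499*x**5 - 192*x**3 - 360*x)/(24*x**12 + 96*x**10 + 390*x**8 + 570*x**6 + 1158*x**4 + 720*x**2 + 864), which equals f(x).
F(3/2) = -3*log(111/16)/4 - 16/393; F(0) = -3*log(3)/4 - 1/6.
Integral = F(3/2) - F(0) = -3*log(111/16)/4 + 33/262 + 3*log(3)/4.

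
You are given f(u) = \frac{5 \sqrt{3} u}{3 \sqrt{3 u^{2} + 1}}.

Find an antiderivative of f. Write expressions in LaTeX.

The substitution w = u^{2} + \frac{1}{3} works: f is exactly (dF/dw)*(dw/du) for that inner function.
Check: d/du[\frac{5 \sqrt{u^{2} + \frac{1}{3}}}{3}] = \frac{5 \sqrt{3} u}{3 \sqrt{3 u^{2} + 1}} = f(u).

An antiderivative is F(u) = \frac{5 \sqrt{u^{2} + \frac{1}{3}}}{3}.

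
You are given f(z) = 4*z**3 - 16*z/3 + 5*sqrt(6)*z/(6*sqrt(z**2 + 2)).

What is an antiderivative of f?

An antiderivative is F(z) = (15*sqrt(6)*sqrt(z**2 + 2) + 2*(3*z**2 - 4)**2)/18.

Integrate term by term and add the pieces.
Check: d/dz[(15*sqrt(6)*sqrt(z**2 + 2) + 2*(3*z**2 - 4)**2)/18] = (24*z**3*sqrt(z**2 + 2) - 32*z*sqrt(z**2 + 2) + 5*sqrt(6)*z)/(6*sqrt(z**2 + 2)), which equals f(z).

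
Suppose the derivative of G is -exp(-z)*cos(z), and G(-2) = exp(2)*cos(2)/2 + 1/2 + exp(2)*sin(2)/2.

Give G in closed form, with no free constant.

G(z) = (exp(z) - sin(z) + cos(z))*exp(-z)/2

The proposed G(z) is checked by its d/dz: the result must match the given G'(z).
A general antiderivative is -exp(-z)*sin(z)/2 + exp(-z)*cos(z)/2 + C.
The condition gives C = exp(2)*cos(2)/2 + 1/2 + exp(2)*sin(2)/2 - (exp(2)*cos(2)/2 + exp(2)*sin(2)/2) = 1/2.
So G(z) = (exp(z) - sin(z) + cos(z))*exp(-z)/2.
Check: d/dz[(exp(z) - sin(z) + cos(z))*exp(-z)/2] = -exp(-z)*cos(z) = G'(z).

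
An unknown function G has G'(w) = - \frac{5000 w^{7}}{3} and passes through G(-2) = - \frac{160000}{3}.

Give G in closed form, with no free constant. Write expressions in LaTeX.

G(w) = - \frac{625 w^{8}}{3}

A first test for any G(w): its w-derivative must equal the given G'(w).
A general antiderivative is - \frac{625 w^{8}}{3} + C.
The condition gives C = - \frac{160000}{3} - (- \frac{160000}{3}) = 0.
So G(w) = - \frac{625 w^{8}}{3}.
Check: d/dw[- \frac{625 w^{8}}{3}] = - \frac{5000 w^{7}}{3} = G'(w).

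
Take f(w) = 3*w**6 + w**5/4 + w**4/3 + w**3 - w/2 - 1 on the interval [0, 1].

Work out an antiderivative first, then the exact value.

The integrand splits into summands that can be handled one at a time.
F(w) = w*(360*w**6 + 35*w**5 + 56*w**4 + 210*w**3 - 210*w - 840)/840 is an antiderivative of f.
Check: d/dw[w*(360*w**6 + 35*w**5 + 56*w**4 + 210*w**3 - 210*w - 840)/840] = 3*w**6 + w**5/4 + w**4/3 + w**3 - w/2 - 1 = f(w).
F(1) = -389/840; F(0) = 0.
Integral = F(1) - F(0) = -389/840.

Antiderivative: F(w) = w*(360*w**6 + 35*w**5 + 56*w**4 + 210*w**3 - 210*w - 840)/840; value = -389/840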